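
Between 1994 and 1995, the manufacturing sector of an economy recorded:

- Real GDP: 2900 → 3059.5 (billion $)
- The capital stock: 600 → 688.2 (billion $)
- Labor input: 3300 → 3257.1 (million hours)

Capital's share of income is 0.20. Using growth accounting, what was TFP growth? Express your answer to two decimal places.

3.60%

Real GDP growth = (3059.5 − 2900) / 2900 = 5.5%.
The capital stock growth = (688.2 − 600) / 600 = 14.7%.
Labor input growth = (3257.1 − 3300) / 3300 = -1.3%.
Labor's share = 1 − 0.2 = 0.8.
The capital stock: 0.2 × 14.7 = 2.94 pp.
Labor input: 0.8 × (-1.3) = -1.04 pp.
TFP growth = 5.5 − 1.9 = 3.6%.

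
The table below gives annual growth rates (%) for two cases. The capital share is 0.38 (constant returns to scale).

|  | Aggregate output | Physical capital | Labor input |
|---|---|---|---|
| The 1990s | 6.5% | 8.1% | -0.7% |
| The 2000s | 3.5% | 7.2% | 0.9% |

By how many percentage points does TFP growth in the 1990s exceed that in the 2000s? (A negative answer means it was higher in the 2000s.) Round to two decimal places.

Labor's share = 1 − 0.38 = 0.62.
The 1990s: TFP = 6.5 − 3.078 + 0.434 = 3.856%.
The 2000s: TFP = 3.5 − 2.736 − 0.558 = 0.206%.
Difference = 3.856 − (0.206) = 3.65 pp.

3.65 percentage points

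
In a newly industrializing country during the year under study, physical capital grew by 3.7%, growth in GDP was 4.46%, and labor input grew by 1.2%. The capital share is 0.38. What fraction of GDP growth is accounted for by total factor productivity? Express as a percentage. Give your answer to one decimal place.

Total factor productivity accounted for 51.8% of growth.

Labor's share = 1 − 0.38 = 0.62.
Physical capital: 0.38 × 3.7 = 1.406 pp.
Labor input: 0.62 × 1.2 = 0.744 pp.
TFP growth = 4.46 − 2.15 = 2.31%.
TFP share of growth = 2.31 / 4.46 × 100 = 51.794%.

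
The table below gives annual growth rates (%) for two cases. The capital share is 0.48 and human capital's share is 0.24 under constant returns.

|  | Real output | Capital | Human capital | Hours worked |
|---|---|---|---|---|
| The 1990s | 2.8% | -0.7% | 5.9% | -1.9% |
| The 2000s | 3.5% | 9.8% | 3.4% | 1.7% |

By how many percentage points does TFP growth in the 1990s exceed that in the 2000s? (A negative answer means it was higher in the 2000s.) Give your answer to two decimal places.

4.75 percentage points

Labor's share = 1 − 0.48 − 0.24 = 0.28.
The 1990s: TFP = 2.8 + 0.336 − 1.416 + 0.532 = 2.252%.
The 2000s: TFP = 3.5 − 4.704 − 0.816 − 0.476 = -2.496%.
Difference = 2.252 − (-2.496) = 4.748 pp.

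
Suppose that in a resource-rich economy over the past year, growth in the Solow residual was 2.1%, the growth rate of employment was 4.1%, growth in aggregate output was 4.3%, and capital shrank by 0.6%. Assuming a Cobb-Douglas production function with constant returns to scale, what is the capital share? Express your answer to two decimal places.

α = 0.40

gY = gA + α·gK + (1−α)·gL, so gY − gA − gL = α(gK − gL).
4.3 − 2.1 − 4.1 = α × (-0.6 − 4.1).
-1.9 = -4.7 α, so α = 0.4043.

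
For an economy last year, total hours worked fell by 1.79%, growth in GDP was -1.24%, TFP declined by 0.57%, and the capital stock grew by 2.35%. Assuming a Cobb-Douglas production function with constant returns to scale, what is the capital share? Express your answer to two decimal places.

gY = gA + α·gK + (1−α)·gL, so gY − gA − gL = α(gK − gL).
-1.24 + 0.57 + 1.79 = α × (2.35 − (-1.79)).
1.12 = 4.14 α, so α = 0.2705.

The capital share is 0.27.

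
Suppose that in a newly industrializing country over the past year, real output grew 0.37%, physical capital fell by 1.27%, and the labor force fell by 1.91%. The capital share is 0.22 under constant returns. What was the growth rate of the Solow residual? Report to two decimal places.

Labor's share = 1 − 0.22 = 0.78.
Physical capital: 0.22 × (-1.27) = -0.2794 pp.
The labor force: 0.78 × (-1.91) = -1.4898 pp.
TFP growth = 0.37 + 1.7692 = 2.1392%.

The Solow residual growth was 2.14%.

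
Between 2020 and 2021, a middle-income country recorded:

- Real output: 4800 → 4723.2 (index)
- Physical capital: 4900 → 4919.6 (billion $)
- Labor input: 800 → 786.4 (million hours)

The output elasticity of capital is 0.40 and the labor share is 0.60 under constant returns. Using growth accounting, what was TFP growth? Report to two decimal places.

-0.74%

Real output growth = (4723.2 − 4800) / 4800 = -1.6%.
Physical capital growth = (4919.6 − 4900) / 4900 = 0.4%.
Labor input growth = (786.4 − 800) / 800 = -1.7%.
Labor's share = 1 − 0.4 = 0.6.
Physical capital: 0.4 × 0.4 = 0.16 pp.
Labor input: 0.6 × (-1.7) = -1.02 pp.
TFP growth = -1.6 + 0.86 = -0.74%.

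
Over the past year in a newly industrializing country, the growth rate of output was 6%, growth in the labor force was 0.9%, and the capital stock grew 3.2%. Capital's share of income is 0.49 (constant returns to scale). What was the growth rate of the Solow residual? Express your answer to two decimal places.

3.97%

Labor's share = 1 − 0.49 = 0.51.
The capital stock: 0.49 × 3.2 = 1.568 pp.
The labor force: 0.51 × 0.9 = 0.459 pp.
TFP growth = 6 − 2.027 = 3.973%.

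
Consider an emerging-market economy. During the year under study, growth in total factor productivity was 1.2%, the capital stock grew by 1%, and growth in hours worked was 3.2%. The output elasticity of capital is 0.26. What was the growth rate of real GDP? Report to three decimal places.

Real GDP growth was 3.828%.

Labor's share = 1 − 0.26 = 0.74.
The capital stock: 0.26 × 1 = 0.26 pp.
Hours worked: 0.74 × 3.2 = 2.368 pp.
Output growth = 1.2 + 2.628 = 3.828%.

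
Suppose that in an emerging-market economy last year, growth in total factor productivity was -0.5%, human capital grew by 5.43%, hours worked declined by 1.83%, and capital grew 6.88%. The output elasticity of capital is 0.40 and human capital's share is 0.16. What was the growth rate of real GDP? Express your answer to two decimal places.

2.32%

Labor's share = 1 − 0.4 − 0.16 = 0.44.
Capital: 0.4 × 6.88 = 2.752 pp.
Human capital: 0.16 × 5.43 = 0.8688 pp.
Hours worked: 0.44 × (-1.83) = -0.8052 pp.
Output growth = -0.5 + 2.8156 = 2.3156%.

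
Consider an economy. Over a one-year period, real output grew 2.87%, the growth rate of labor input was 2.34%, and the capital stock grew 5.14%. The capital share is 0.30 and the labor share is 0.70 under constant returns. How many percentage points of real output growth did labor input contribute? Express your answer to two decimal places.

Labor's share = 1 − 0.3 = 0.7.
Contribution = share × growth = 0.7 × 2.34 = 1.638 pp.

1.64 pp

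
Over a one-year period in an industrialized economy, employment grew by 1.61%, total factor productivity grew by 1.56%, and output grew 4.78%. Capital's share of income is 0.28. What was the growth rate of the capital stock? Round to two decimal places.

Labor's share = 1 − 0.28 = 0.72.
gY = gA + 0.72×1.61 + 0.28×g.
0.28×g = 4.78 − 1.56 − 1.1592 = 2.0608.
g = 2.0608 / 0.28 = 7.36%.

The capital stock growth was 7.36%.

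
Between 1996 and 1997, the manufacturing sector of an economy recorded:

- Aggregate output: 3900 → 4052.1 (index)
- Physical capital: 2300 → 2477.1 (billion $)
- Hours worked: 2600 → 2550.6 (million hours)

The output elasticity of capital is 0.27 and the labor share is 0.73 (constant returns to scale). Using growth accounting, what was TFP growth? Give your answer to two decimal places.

TFP grew 3.21%.

Aggregate output growth = (4052.1 − 3900) / 3900 = 3.9%.
Physical capital growth = (2477.1 − 2300) / 2300 = 7.7%.
Hours worked growth = (2550.6 − 2600) / 2600 = -1.9%.
Labor's share = 1 − 0.27 = 0.73.
Physical capital: 0.27 × 7.7 = 2.079 pp.
Hours worked: 0.73 × (-1.9) = -1.387 pp.
TFP growth = 3.9 − 0.692 = 3.208%.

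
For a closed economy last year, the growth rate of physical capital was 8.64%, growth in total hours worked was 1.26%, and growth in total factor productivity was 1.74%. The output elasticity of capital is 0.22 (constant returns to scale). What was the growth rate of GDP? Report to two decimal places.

Labor's share = 1 − 0.22 = 0.78.
Physical capital: 0.22 × 8.64 = 1.9008 pp.
Total hours worked: 0.78 × 1.26 = 0.9828 pp.
Output growth = 1.74 + 2.8836 = 4.6236%.

4.62%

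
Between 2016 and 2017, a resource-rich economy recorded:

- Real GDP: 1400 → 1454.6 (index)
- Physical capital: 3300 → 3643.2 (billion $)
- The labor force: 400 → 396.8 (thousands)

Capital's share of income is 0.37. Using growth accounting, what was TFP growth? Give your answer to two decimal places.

Real GDP growth = (1454.6 − 1400) / 1400 = 3.9%.
Physical capital growth = (3643.2 − 3300) / 3300 = 10.4%.
The labor force growth = (396.8 − 400) / 400 = -0.8%.
Labor's share = 1 − 0.37 = 0.63.
Physical capital: 0.37 × 10.4 = 3.848 pp.
The labor force: 0.63 × (-0.8) = -0.504 pp.
TFP growth = 3.9 − 3.344 = 0.556%.

0.56%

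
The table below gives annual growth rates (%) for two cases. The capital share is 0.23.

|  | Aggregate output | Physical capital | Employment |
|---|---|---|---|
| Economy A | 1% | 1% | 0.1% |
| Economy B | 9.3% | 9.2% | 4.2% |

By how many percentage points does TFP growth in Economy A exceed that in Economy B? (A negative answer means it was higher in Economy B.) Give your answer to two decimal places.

-3.26 percentage points

Labor's share = 1 − 0.23 = 0.77.
Economy A: TFP = 1 − 0.23 − 0.077 = 0.693%.
Economy B: TFP = 9.3 − 2.116 − 3.234 = 3.95%.
Difference = 0.693 − (3.95) = -3.257 pp.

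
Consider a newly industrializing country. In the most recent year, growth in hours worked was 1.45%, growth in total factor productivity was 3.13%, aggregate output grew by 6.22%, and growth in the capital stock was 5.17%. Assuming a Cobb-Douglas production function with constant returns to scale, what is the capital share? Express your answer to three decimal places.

gY = gA + α·gK + (1−α)·gL, so gY − gA − gL = α(gK − gL).
6.22 − 3.13 − 1.45 = α × (5.17 − 1.45).
1.64 = 3.72 α, so α = 0.44086.

The capital share is 0.441.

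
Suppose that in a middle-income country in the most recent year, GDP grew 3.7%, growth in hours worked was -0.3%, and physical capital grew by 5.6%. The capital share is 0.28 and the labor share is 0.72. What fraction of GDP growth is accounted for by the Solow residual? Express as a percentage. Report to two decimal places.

Labor's share = 1 − 0.28 = 0.72.
Physical capital: 0.28 × 5.6 = 1.568 pp.
Hours worked: 0.72 × (-0.3) = -0.216 pp.
TFP growth = 3.7 − 1.352 = 2.348%.
TFP share of growth = 2.348 / 3.7 × 100 = 63.4595%.

The Solow residual accounted for 63.46% of growth.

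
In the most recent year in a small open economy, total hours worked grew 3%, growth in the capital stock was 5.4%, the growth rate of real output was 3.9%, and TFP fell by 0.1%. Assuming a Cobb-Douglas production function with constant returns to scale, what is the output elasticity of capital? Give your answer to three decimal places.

gY = gA + α·gK + (1−α)·gL, so gY − gA − gL = α(gK − gL).
3.9 + 0.1 − 3 = α × (5.4 − 3).
1 = 2.4 α, so α = 0.41667.

The output elasticity of capital is 0.417.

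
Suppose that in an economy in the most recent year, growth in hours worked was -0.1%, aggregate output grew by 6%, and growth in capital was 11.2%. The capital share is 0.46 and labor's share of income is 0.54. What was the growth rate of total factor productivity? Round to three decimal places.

Labor's share = 1 − 0.46 = 0.54.
Capital: 0.46 × 11.2 = 5.152 pp.
Hours worked: 0.54 × (-0.1) = -0.054 pp.
TFP growth = 6 − 5.098 = 0.902%.

0.902%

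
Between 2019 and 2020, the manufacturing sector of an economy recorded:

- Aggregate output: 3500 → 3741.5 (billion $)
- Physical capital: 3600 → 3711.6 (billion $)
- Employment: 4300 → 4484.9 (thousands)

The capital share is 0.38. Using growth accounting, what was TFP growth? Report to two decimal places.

TFP grew 3.06%.

Aggregate output growth = (3741.5 − 3500) / 3500 = 6.9%.
Physical capital growth = (3711.6 − 3600) / 3600 = 3.1%.
Employment growth = (4484.9 − 4300) / 4300 = 4.3%.
Labor's share = 1 − 0.38 = 0.62.
Physical capital: 0.38 × 3.1 = 1.178 pp.
Employment: 0.62 × 4.3 = 2.666 pp.
TFP growth = 6.9 − 3.844 = 3.056%.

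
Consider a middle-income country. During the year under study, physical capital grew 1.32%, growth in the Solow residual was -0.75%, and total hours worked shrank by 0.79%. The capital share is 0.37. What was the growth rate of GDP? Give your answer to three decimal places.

-0.759%

Labor's share = 1 − 0.37 = 0.63.
Physical capital: 0.37 × 1.32 = 0.4884 pp.
Total hours worked: 0.63 × (-0.79) = -0.4977 pp.
Output growth = -0.75 + (-0.0093) = -0.7593%.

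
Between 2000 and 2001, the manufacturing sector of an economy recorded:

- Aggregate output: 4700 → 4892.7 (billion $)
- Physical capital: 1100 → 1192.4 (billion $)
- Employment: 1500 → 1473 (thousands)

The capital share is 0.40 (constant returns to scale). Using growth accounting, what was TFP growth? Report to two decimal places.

Aggregate output growth = (4892.7 − 4700) / 4700 = 4.1%.
Physical capital growth = (1192.4 − 1100) / 1100 = 8.4%.
Employment growth = (1473 − 1500) / 1500 = -1.8%.
Labor's share = 1 − 0.4 = 0.6.
Physical capital: 0.4 × 8.4 = 3.36 pp.
Employment: 0.6 × (-1.8) = -1.08 pp.
TFP growth = 4.1 − 2.28 = 1.82%.

TFP growth was 1.82%.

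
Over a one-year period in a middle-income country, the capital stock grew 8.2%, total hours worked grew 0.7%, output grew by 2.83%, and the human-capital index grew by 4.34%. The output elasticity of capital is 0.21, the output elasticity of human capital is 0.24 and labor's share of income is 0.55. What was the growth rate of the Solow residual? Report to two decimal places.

Labor's share = 1 − 0.21 − 0.24 = 0.55.
The capital stock: 0.21 × 8.2 = 1.722 pp.
The human-capital index: 0.24 × 4.34 = 1.0416 pp.
Total hours worked: 0.55 × 0.7 = 0.385 pp.
TFP growth = 2.83 − 3.1486 = -0.3186%.

-0.32%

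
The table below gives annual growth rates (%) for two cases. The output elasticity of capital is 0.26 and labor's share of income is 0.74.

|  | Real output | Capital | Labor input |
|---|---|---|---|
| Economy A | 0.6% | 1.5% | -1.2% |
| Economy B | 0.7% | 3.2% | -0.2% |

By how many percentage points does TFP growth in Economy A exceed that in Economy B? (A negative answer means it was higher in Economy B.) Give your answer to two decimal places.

Labor's share = 1 − 0.26 = 0.74.
Economy A: TFP = 0.6 − 0.39 + 0.888 = 1.098%.
Economy B: TFP = 0.7 − 0.832 + 0.148 = 0.016%.
Difference = 1.098 − (0.016) = 1.082 pp.

1.08 percentage points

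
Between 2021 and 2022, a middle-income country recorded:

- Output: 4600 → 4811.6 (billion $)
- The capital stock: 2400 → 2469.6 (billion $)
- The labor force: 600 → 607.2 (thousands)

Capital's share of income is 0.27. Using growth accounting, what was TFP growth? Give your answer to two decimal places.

2.94%

Output growth = (4811.6 − 4600) / 4600 = 4.6%.
The capital stock growth = (2469.6 − 2400) / 2400 = 2.9%.
The labor force growth = (607.2 − 600) / 600 = 1.2%.
Labor's share = 1 − 0.27 = 0.73.
The capital stock: 0.27 × 2.9 = 0.783 pp.
The labor force: 0.73 × 1.2 = 0.876 pp.
TFP growth = 4.6 − 1.659 = 2.941%.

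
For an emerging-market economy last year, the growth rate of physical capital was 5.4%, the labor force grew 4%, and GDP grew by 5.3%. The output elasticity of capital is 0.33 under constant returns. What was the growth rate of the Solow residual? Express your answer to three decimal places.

Labor's share = 1 − 0.33 = 0.67.
Physical capital: 0.33 × 5.4 = 1.782 pp.
The labor force: 0.67 × 4 = 2.68 pp.
TFP growth = 5.3 − 4.462 = 0.838%.

The Solow residual growth was 0.838%.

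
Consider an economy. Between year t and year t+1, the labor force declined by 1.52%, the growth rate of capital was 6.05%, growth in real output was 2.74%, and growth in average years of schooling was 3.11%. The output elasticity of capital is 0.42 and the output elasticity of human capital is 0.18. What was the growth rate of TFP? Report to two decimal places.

TFP growth was 0.25%.

Labor's share = 1 − 0.42 − 0.18 = 0.4.
Capital: 0.42 × 6.05 = 2.541 pp.
Average years of schooling: 0.18 × 3.11 = 0.5598 pp.
The labor force: 0.4 × (-1.52) = -0.608 pp.
TFP growth = 2.74 − 2.4928 = 0.2472%.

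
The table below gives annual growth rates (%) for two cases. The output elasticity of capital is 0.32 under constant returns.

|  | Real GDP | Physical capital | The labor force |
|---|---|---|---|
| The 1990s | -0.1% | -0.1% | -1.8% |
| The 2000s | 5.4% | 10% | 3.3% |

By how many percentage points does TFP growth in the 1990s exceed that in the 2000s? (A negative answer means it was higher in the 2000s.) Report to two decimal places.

1.20 percentage points

Labor's share = 1 − 0.32 = 0.68.
The 1990s: TFP = -0.1 + 0.032 + 1.224 = 1.156%.
The 2000s: TFP = 5.4 − 3.2 − 2.244 = -0.044%.
Difference = 1.156 − (-0.044) = 1.2 pp.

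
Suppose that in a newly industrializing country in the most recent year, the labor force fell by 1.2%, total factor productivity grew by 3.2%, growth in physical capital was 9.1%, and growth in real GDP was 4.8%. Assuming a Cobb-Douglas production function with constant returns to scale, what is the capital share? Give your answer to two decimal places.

α = 0.27

gY = gA + α·gK + (1−α)·gL, so gY − gA − gL = α(gK − gL).
4.8 − 3.2 + 1.2 = α × (9.1 − (-1.2)).
2.8 = 10.3 α, so α = 0.2718.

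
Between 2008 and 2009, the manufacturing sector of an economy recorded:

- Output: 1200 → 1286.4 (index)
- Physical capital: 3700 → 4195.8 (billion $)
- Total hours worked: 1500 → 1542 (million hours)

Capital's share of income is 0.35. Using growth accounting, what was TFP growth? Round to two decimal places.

0.69%

Output growth = (1286.4 − 1200) / 1200 = 7.2%.
Physical capital growth = (4195.8 − 3700) / 3700 = 13.4%.
Total hours worked growth = (1542 − 1500) / 1500 = 2.8%.
Labor's share = 1 − 0.35 = 0.65.
Physical capital: 0.35 × 13.4 = 4.69 pp.
Total hours worked: 0.65 × 2.8 = 1.82 pp.
TFP growth = 7.2 − 6.51 = 0.69%.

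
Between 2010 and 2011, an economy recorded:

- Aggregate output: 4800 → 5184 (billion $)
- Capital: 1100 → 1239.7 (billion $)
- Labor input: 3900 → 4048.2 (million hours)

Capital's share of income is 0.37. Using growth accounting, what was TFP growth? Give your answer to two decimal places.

Aggregate output growth = (5184 − 4800) / 4800 = 8%.
Capital growth = (1239.7 − 1100) / 1100 = 12.7%.
Labor input growth = (4048.2 − 3900) / 3900 = 3.8%.
Labor's share = 1 − 0.37 = 0.63.
Capital: 0.37 × 12.7 = 4.699 pp.
Labor input: 0.63 × 3.8 = 2.394 pp.
TFP growth = 8 − 7.093 = 0.907%.

TFP grew 0.91%.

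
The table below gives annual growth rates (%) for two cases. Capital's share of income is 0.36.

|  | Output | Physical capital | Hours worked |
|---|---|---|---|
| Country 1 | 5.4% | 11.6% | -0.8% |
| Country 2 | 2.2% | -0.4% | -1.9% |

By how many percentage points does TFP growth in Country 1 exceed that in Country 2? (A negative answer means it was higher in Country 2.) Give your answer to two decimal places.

-1.82 percentage points

Labor's share = 1 − 0.36 = 0.64.
Country 1: TFP = 5.4 − 4.176 + 0.512 = 1.736%.
Country 2: TFP = 2.2 + 0.144 + 1.216 = 3.56%.
Difference = 1.736 − (3.56) = -1.824 pp.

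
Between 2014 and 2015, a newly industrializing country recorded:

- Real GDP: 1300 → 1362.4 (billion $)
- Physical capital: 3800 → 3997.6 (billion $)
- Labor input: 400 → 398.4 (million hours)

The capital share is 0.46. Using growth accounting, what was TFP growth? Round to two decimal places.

2.62%

Real GDP growth = (1362.4 − 1300) / 1300 = 4.8%.
Physical capital growth = (3997.6 − 3800) / 3800 = 5.2%.
Labor input growth = (398.4 − 400) / 400 = -0.4%.
Labor's share = 1 − 0.46 = 0.54.
Physical capital: 0.46 × 5.2 = 2.392 pp.
Labor input: 0.54 × (-0.4) = -0.216 pp.
TFP growth = 4.8 − 2.176 = 2.624%.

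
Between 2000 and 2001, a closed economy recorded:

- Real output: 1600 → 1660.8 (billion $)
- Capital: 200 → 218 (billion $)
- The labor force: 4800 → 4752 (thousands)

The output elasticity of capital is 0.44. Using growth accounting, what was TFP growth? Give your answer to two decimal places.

Real output growth = (1660.8 − 1600) / 1600 = 3.8%.
Capital growth = (218 − 200) / 200 = 9%.
The labor force growth = (4752 − 4800) / 4800 = -1%.
Labor's share = 1 − 0.44 = 0.56.
Capital: 0.44 × 9 = 3.96 pp.
The labor force: 0.56 × (-1) = -0.56 pp.
TFP growth = 3.8 − 3.4 = 0.4%.

0.40%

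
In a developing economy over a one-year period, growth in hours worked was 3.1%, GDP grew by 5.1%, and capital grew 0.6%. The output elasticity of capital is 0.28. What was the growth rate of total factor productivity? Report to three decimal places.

Total factor productivity grew 2.700%.

Labor's share = 1 − 0.28 = 0.72.
Capital: 0.28 × 0.6 = 0.168 pp.
Hours worked: 0.72 × 3.1 = 2.232 pp.
TFP growth = 5.1 − 2.4 = 2.7%.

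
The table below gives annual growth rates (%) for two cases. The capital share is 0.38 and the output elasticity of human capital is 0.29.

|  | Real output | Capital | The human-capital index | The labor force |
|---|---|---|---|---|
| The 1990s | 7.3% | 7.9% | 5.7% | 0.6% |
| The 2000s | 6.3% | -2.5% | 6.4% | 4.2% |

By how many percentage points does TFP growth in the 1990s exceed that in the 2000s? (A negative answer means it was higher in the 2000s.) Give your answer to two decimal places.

-1.56 percentage points

Labor's share = 1 − 0.38 − 0.29 = 0.33.
The 1990s: TFP = 7.3 − 3.002 − 1.653 − 0.198 = 2.447%.
The 2000s: TFP = 6.3 + 0.95 − 1.856 − 1.386 = 4.008%.
Difference = 2.447 − (4.008) = -1.561 pp.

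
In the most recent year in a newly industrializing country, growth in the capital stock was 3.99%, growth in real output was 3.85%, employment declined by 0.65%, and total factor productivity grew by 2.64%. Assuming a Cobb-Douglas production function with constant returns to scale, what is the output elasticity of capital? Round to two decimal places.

0.40

gY = gA + α·gK + (1−α)·gL, so gY − gA − gL = α(gK − gL).
3.85 − 2.64 + 0.65 = α × (3.99 − (-0.65)).
1.86 = 4.64 α, so α = 0.4009.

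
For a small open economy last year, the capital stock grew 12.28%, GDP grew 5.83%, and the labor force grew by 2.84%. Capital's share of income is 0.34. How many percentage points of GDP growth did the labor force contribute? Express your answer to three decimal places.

Labor's share = 1 − 0.34 = 0.66.
Contribution = share × growth = 0.66 × 2.84 = 1.8744 pp.

1.874 percentage points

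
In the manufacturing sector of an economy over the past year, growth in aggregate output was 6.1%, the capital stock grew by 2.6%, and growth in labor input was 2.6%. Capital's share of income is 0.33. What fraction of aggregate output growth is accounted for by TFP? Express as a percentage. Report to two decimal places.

Labor's share = 1 − 0.33 = 0.67.
The capital stock: 0.33 × 2.6 = 0.858 pp.
Labor input: 0.67 × 2.6 = 1.742 pp.
TFP growth = 6.1 − 2.6 = 3.5%.
TFP share of growth = 3.5 / 6.1 × 100 = 57.377%.

57.38%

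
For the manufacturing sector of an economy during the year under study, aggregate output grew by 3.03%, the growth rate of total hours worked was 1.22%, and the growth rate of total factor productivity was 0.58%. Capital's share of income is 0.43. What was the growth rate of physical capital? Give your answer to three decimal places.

Labor's share = 1 − 0.43 = 0.57.
gY = gA + 0.57×1.22 + 0.43×g.
0.43×g = 3.03 − 0.58 − 0.6954 = 1.7546.
g = 1.7546 / 0.43 = 4.08047%.

4.080%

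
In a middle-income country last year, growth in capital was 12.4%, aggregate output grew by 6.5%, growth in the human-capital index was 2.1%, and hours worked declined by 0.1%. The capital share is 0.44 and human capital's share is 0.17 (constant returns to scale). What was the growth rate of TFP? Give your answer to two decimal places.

Labor's share = 1 − 0.44 − 0.17 = 0.39.
Capital: 0.44 × 12.4 = 5.456 pp.
The human-capital index: 0.17 × 2.1 = 0.357 pp.
Hours worked: 0.39 × (-0.1) = -0.039 pp.
TFP growth = 6.5 − 5.774 = 0.726%.

0.73%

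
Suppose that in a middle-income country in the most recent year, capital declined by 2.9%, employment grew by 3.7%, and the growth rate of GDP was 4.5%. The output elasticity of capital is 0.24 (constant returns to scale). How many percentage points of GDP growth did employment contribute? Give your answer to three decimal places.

Labor's share = 1 − 0.24 = 0.76.
Contribution = share × growth = 0.76 × 3.7 = 2.812 pp.

2.812 pp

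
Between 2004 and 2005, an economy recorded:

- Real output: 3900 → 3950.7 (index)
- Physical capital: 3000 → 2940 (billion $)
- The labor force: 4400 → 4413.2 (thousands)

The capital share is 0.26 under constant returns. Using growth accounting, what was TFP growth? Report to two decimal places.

Real output growth = (3950.7 − 3900) / 3900 = 1.3%.
Physical capital growth = (2940 − 3000) / 3000 = -2%.
The labor force growth = (4413.2 − 4400) / 4400 = 0.3%.
Labor's share = 1 − 0.26 = 0.74.
Physical capital: 0.26 × (-2) = -0.52 pp.
The labor force: 0.74 × 0.3 = 0.222 pp.
TFP growth = 1.3 + 0.298 = 1.598%.

1.60%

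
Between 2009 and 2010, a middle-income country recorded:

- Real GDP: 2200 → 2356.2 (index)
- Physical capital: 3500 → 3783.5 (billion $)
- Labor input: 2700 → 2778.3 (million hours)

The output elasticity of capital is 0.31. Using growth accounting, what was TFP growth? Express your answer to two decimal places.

Real GDP growth = (2356.2 − 2200) / 2200 = 7.1%.
Physical capital growth = (3783.5 − 3500) / 3500 = 8.1%.
Labor input growth = (2778.3 − 2700) / 2700 = 2.9%.
Labor's share = 1 − 0.31 = 0.69.
Physical capital: 0.31 × 8.1 = 2.511 pp.
Labor input: 0.69 × 2.9 = 2.001 pp.
TFP growth = 7.1 − 4.512 = 2.588%.

TFP growth was 2.59%.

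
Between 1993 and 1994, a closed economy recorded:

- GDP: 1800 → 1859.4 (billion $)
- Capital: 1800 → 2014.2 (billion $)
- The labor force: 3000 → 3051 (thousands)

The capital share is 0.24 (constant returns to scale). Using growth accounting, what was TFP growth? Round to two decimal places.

GDP growth = (1859.4 − 1800) / 1800 = 3.3%.
Capital growth = (2014.2 − 1800) / 1800 = 11.9%.
The labor force growth = (3051 − 3000) / 3000 = 1.7%.
Labor's share = 1 − 0.24 = 0.76.
Capital: 0.24 × 11.9 = 2.856 pp.
The labor force: 0.76 × 1.7 = 1.292 pp.
TFP growth = 3.3 − 4.148 = -0.848%.

-0.85%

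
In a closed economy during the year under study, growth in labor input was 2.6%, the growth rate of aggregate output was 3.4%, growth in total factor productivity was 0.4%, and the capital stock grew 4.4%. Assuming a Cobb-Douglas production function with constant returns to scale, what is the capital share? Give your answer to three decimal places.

0.222

gY = gA + α·gK + (1−α)·gL, so gY − gA − gL = α(gK − gL).
3.4 − 0.4 − 2.6 = α × (4.4 − 2.6).
0.4 = 1.8 α, so α = 0.22222.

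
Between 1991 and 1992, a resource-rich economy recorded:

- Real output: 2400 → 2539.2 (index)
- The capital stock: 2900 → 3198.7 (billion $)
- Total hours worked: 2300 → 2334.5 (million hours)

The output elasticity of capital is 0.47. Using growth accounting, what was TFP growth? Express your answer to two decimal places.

Real output growth = (2539.2 − 2400) / 2400 = 5.8%.
The capital stock growth = (3198.7 − 2900) / 2900 = 10.3%.
Total hours worked growth = (2334.5 − 2300) / 2300 = 1.5%.
Labor's share = 1 − 0.47 = 0.53.
The capital stock: 0.47 × 10.3 = 4.841 pp.
Total hours worked: 0.53 × 1.5 = 0.795 pp.
TFP growth = 5.8 − 5.636 = 0.164%.

TFP grew 0.16%.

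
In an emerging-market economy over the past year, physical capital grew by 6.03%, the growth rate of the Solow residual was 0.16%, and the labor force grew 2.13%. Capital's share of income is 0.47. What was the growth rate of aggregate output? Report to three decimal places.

Labor's share = 1 − 0.47 = 0.53.
Physical capital: 0.47 × 6.03 = 2.8341 pp.
The labor force: 0.53 × 2.13 = 1.1289 pp.
Output growth = 0.16 + 3.963 = 4.123%.

Aggregate output growth was 4.123%.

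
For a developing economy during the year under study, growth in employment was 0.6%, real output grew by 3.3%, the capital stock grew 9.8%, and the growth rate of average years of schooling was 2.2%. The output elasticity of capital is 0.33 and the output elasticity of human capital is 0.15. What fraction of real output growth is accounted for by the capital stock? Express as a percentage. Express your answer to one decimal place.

The capital stock contributed 0.33 × 9.8 = 3.234 pp.
Share of growth = 3.234 / 3.3 × 100 = 98%.

The capital stock accounted for 98.0% of growth.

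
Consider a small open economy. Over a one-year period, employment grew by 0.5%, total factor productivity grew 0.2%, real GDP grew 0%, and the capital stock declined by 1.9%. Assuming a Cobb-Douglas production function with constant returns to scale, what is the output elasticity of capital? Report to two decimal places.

gY = gA + α·gK + (1−α)·gL, so gY − gA − gL = α(gK − gL).
0 − 0.2 − 0.5 = α × (-1.9 − 0.5).
-0.7 = -2.4 α, so α = 0.2917.

The output elasticity of capital is 0.29.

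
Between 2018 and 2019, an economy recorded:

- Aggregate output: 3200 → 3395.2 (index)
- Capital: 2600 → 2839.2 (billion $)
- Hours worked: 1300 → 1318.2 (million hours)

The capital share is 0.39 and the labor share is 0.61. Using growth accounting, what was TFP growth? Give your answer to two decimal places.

Aggregate output growth = (3395.2 − 3200) / 3200 = 6.1%.
Capital growth = (2839.2 − 2600) / 2600 = 9.2%.
Hours worked growth = (1318.2 − 1300) / 1300 = 1.4%.
Labor's share = 1 − 0.39 = 0.61.
Capital: 0.39 × 9.2 = 3.588 pp.
Hours worked: 0.61 × 1.4 = 0.854 pp.
TFP growth = 6.1 − 4.442 = 1.658%.

TFP grew 1.66%.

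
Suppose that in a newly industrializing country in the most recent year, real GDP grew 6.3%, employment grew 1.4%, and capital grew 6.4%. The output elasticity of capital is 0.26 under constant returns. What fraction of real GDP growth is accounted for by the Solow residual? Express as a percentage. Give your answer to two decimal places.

Labor's share = 1 − 0.26 = 0.74.
Capital: 0.26 × 6.4 = 1.664 pp.
Employment: 0.74 × 1.4 = 1.036 pp.
TFP growth = 6.3 − 2.7 = 3.6%.
TFP share of growth = 3.6 / 6.3 × 100 = 57.1429%.

The Solow residual accounted for 57.14% of growth.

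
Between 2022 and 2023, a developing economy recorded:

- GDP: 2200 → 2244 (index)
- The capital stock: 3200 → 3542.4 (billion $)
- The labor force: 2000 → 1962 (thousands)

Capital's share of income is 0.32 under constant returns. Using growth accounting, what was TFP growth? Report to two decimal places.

-0.13%

GDP growth = (2244 − 2200) / 2200 = 2%.
The capital stock growth = (3542.4 − 3200) / 3200 = 10.7%.
The labor force growth = (1962 − 2000) / 2000 = -1.9%.
Labor's share = 1 − 0.32 = 0.68.
The capital stock: 0.32 × 10.7 = 3.424 pp.
The labor force: 0.68 × (-1.9) = -1.292 pp.
TFP growth = 2 − 2.132 = -0.132%.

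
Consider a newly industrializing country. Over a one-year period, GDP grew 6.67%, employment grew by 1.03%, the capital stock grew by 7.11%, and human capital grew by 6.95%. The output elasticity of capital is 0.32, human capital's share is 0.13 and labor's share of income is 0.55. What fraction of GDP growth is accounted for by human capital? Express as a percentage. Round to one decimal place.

Human capital contributed 0.13 × 6.95 = 0.9035 pp.
Share of growth = 0.9035 / 6.67 × 100 = 13.546%.

13.5%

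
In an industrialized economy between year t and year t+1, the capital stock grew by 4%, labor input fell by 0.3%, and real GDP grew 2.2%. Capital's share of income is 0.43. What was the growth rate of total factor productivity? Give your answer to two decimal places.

Labor's share = 1 − 0.43 = 0.57.
The capital stock: 0.43 × 4 = 1.72 pp.
Labor input: 0.57 × (-0.3) = -0.171 pp.
TFP growth = 2.2 − 1.549 = 0.651%.

Total factor productivity grew 0.65%.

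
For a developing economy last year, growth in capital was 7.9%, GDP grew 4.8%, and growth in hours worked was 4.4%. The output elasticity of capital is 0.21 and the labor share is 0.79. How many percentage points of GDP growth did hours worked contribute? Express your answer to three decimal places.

3.476 pp

Labor's share = 1 − 0.21 = 0.79.
Contribution = share × growth = 0.79 × 4.4 = 3.476 pp.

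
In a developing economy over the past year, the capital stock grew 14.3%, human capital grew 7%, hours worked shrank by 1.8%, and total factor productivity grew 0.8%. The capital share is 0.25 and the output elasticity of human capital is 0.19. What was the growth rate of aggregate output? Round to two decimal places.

Labor's share = 1 − 0.25 − 0.19 = 0.56.
The capital stock: 0.25 × 14.3 = 3.575 pp.
Human capital: 0.19 × 7 = 1.33 pp.
Hours worked: 0.56 × (-1.8) = -1.008 pp.
Output growth = 0.8 + 3.897 = 4.697%.

4.70%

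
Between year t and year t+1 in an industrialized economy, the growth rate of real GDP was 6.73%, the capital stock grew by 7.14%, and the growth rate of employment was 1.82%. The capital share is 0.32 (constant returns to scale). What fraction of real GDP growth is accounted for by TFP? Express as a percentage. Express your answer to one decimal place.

47.7%

Labor's share = 1 − 0.32 = 0.68.
The capital stock: 0.32 × 7.14 = 2.2848 pp.
Employment: 0.68 × 1.82 = 1.2376 pp.
TFP growth = 6.73 − 3.5224 = 3.2076%.
TFP share of growth = 3.2076 / 6.73 × 100 = 47.661%.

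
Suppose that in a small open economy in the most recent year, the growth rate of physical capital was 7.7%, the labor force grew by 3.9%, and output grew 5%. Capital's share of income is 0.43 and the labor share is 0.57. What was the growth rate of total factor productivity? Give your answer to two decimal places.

Labor's share = 1 − 0.43 = 0.57.
Physical capital: 0.43 × 7.7 = 3.311 pp.
The labor force: 0.57 × 3.9 = 2.223 pp.
TFP growth = 5 − 5.534 = -0.534%.

-0.53%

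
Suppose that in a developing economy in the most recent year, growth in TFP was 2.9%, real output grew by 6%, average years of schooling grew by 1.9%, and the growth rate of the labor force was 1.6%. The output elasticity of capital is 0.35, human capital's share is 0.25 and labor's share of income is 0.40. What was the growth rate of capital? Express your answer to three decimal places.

Labor's share = 1 − 0.35 − 0.25 = 0.4.
gY = gA + 0.25×1.9 + 0.4×1.6 + 0.35×g.
0.35×g = 6 − 2.9 − 1.115 = 1.985.
g = 1.985 / 0.35 = 5.67143%.

5.671%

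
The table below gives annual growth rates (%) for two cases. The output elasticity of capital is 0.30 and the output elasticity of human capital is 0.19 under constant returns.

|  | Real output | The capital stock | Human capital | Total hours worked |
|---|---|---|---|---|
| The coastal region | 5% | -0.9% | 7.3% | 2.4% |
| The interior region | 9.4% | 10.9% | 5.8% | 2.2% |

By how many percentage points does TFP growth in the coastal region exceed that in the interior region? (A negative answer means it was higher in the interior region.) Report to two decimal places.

-1.25 percentage points

Labor's share = 1 − 0.3 − 0.19 = 0.51.
The coastal region: TFP = 5 + 0.27 − 1.387 − 1.224 = 2.659%.
The interior region: TFP = 9.4 − 3.27 − 1.102 − 1.122 = 3.906%.
Difference = 2.659 − (3.906) = -1.247 pp.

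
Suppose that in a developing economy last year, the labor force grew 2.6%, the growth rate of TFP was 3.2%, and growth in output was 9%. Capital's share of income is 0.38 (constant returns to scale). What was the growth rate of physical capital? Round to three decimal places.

Labor's share = 1 − 0.38 = 0.62.
gY = gA + 0.62×2.6 + 0.38×g.
0.38×g = 9 − 3.2 − 1.612 = 4.188.
g = 4.188 / 0.38 = 11.02105%.

11.021%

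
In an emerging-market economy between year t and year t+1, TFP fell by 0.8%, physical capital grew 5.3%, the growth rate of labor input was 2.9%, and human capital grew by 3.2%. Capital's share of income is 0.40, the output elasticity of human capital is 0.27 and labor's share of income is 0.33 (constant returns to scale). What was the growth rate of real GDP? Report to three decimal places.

3.141%

Labor's share = 1 − 0.4 − 0.27 = 0.33.
Physical capital: 0.4 × 5.3 = 2.12 pp.
Human capital: 0.27 × 3.2 = 0.864 pp.
Labor input: 0.33 × 2.9 = 0.957 pp.
Output growth = -0.8 + 3.941 = 3.141%.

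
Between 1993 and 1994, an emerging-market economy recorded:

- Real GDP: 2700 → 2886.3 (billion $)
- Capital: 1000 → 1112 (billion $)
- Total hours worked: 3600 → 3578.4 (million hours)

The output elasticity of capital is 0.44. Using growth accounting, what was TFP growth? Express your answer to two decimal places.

2.31%

Real GDP growth = (2886.3 − 2700) / 2700 = 6.9%.
Capital growth = (1112 − 1000) / 1000 = 11.2%.
Total hours worked growth = (3578.4 − 3600) / 3600 = -0.6%.
Labor's share = 1 − 0.44 = 0.56.
Capital: 0.44 × 11.2 = 4.928 pp.
Total hours worked: 0.56 × (-0.6) = -0.336 pp.
TFP growth = 6.9 − 4.592 = 2.308%.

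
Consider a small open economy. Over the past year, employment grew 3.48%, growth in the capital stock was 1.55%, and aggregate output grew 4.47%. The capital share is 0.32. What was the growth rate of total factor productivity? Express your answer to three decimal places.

Total factor productivity grew 1.608%.

Labor's share = 1 − 0.32 = 0.68.
The capital stock: 0.32 × 1.55 = 0.496 pp.
Employment: 0.68 × 3.48 = 2.3664 pp.
TFP growth = 4.47 − 2.8624 = 1.6076%.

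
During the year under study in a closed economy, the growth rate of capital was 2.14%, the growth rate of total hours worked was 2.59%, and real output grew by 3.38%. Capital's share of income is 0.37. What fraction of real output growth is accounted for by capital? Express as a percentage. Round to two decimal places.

23.43%

Capital contributed 0.37 × 2.14 = 0.7918 pp.
Share of growth = 0.7918 / 3.38 × 100 = 23.426%.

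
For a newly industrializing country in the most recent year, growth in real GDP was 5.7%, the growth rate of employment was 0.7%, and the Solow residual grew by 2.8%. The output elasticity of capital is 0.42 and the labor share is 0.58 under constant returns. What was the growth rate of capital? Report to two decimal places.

5.94%

Labor's share = 1 − 0.42 = 0.58.
gY = gA + 0.58×0.7 + 0.42×g.
0.42×g = 5.7 − 2.8 − 0.406 = 2.494.
g = 2.494 / 0.42 = 5.9381%.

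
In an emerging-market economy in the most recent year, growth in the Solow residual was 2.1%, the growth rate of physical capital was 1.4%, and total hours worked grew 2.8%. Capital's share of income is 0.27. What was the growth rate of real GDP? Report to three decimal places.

Labor's share = 1 − 0.27 = 0.73.
Physical capital: 0.27 × 1.4 = 0.378 pp.
Total hours worked: 0.73 × 2.8 = 2.044 pp.
Output growth = 2.1 + 2.422 = 4.522%.

4.522%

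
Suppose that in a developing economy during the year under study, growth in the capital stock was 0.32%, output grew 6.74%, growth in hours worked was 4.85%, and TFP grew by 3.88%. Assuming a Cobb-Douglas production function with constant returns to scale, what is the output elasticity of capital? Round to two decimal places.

gY = gA + α·gK + (1−α)·gL, so gY − gA − gL = α(gK − gL).
6.74 − 3.88 − 4.85 = α × (0.32 − 4.85).
-1.99 = -4.53 α, so α = 0.4393.

α = 0.44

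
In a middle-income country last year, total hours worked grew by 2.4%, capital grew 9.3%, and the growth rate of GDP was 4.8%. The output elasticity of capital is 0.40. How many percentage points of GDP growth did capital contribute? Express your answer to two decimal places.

3.72 pp

Contribution = share × growth = 0.4 × 9.3 = 3.72 pp.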